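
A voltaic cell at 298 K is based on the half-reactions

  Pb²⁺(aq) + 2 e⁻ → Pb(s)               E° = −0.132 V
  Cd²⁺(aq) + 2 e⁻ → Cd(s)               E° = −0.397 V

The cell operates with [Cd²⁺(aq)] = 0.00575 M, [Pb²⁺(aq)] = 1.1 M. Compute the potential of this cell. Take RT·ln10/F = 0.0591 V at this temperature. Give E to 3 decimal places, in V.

+0.332 V

Since E°(Pb²⁺/Pb) > E°(Cd²⁺/Cd), Pb²⁺/Pb serves as the cathode.
The standard potential is −0.132 − (−0.397) = +0.265 V and the balanced reaction transfers n = 2 electrons.
Balancing gives Pb²⁺(aq) + Cd(s) → Pb(s) + Cd²⁺(aq); hence Q = [Cd²⁺(aq)] / [Pb²⁺(aq)] = 0.00523 (log Q = −2.282).
E = E° − (0.0591/n)·log Q = +0.265 − (0.0591/2)(−2.282) = +0.332 V.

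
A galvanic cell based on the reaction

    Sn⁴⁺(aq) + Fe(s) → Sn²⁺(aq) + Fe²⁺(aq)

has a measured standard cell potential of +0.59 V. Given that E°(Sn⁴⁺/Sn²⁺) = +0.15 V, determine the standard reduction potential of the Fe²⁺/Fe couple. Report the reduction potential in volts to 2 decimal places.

−0.44 V

In the reaction as written the Sn⁴⁺/Sn²⁺ couple is reduced (cathode) and Fe²⁺/Fe is oxidized (anode), so E°cell = E°(Sn⁴⁺/Sn²⁺) − E°(Fe²⁺/Fe).
E°(Fe²⁺/Fe) = E°(cathode) − E°cell = +0.15 − (+0.59) = −0.44 V.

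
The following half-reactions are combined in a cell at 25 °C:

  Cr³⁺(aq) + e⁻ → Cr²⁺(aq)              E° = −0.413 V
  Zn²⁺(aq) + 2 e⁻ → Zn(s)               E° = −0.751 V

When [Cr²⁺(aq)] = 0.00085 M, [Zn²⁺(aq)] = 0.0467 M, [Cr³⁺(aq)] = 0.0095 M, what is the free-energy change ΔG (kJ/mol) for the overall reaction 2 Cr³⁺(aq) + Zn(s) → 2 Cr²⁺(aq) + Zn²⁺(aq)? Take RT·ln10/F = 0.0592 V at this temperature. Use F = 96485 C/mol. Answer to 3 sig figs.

With Cr³⁺/Cr²⁺ reduced at the cathode, E°cell = −0.413 − (−0.751) = +0.338 V and n = 2.
The reaction quotient is ([Cr²⁺(aq)]^2·[Zn²⁺(aq)]) / [Cr³⁺(aq)]^2 = 0.000374; by Nernst, E = +0.338 − (0.0592/2)(−3.427) = +0.4394 V.
Then ΔG = −nFE = −2 × 96485 × +0.4394 J/mol = −84.8 kJ/mol.

−84.8 kJ/mol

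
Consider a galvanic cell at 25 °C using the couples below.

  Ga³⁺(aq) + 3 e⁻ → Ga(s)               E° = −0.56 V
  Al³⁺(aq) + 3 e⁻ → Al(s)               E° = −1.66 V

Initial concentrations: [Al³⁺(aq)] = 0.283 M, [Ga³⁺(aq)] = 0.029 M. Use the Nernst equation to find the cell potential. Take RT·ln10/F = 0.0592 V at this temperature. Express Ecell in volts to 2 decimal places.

+1.08 V

The Ga³⁺/Ga couple has the more positive E°, so it is the cathode; Al³⁺/Al is the anode.
E°cell = E°cat − E°an = −0.56 − (−1.66) = +1.10 V; n = 3.
For the overall reaction Ga³⁺(aq) + Al(s) → Ga(s) + Al³⁺(aq), Q = [Al³⁺(aq)] / [Ga³⁺(aq)] = 9.76, giving log Q = 0.989.
Applying E = E° − (RT ln10/nF)·log Q gives +1.10 − (0.0592/3)(0.989) = +1.08 V.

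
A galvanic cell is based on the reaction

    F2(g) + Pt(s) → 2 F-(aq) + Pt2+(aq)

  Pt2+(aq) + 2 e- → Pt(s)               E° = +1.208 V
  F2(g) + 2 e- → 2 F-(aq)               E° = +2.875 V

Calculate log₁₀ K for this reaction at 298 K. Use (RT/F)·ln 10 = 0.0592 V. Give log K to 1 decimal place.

The F₂/F⁻ couple is reduced (cathode); E°cell = +2.875 − (+1.208) = +1.667 V with n = 2.
At equilibrium E = 0, so log K = nE°cell / 0.0592 = (2)(+1.667) / 0.0592 = 56.3.

log K = 56.3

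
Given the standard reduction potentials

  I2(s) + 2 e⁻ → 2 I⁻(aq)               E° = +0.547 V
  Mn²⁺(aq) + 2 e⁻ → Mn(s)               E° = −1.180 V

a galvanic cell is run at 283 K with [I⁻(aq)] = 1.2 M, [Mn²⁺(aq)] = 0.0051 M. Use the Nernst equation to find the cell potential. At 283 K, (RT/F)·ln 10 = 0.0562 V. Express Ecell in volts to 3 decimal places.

+1.787 V

Since E°(I₂/I⁻) > E°(Mn²⁺/Mn), I₂/I⁻ serves as the cathode.
E°cell = E°cat − E°an = +0.547 − (−1.180) = +1.727 V; n = 2.
Balancing gives I2(s) + Mn(s) → 2 I⁻(aq) + Mn²⁺(aq); hence Q = [I⁻(aq)]^2·[Mn²⁺(aq)] = 0.00734 (log Q = −2.134).
By the Nernst equation, E = +1.727 − (0.0562/2)·(−2.134) = +1.787 V.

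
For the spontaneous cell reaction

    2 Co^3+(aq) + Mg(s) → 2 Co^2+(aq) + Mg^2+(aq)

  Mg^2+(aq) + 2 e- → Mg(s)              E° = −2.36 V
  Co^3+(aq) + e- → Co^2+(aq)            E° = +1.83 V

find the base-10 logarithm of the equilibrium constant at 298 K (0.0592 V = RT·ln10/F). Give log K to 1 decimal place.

log K = 141.6

The Co³⁺/Co²⁺ couple is reduced (cathode); E°cell = +1.83 − (−2.36) = +4.19 V with n = 2.
At equilibrium E = 0, so log K = nE°cell / 0.0592 = (2)(+4.19) / 0.0592 = 141.6.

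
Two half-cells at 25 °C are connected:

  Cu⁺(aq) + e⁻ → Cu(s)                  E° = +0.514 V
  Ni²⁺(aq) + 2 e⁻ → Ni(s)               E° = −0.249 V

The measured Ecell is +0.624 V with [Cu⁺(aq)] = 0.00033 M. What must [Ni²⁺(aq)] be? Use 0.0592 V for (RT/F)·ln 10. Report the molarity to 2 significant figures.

0.0054 M

The Cu⁺/Cu couple has the larger reduction potential, so it is the cathode: E°cell = +0.514 − (−0.249) = +0.763 V and n = 2.
Since E = E° − (0.0592/n)·log Q, log Q = n(E° − E)/0.0592 = 4.696.
The balanced reaction is 2 Cu⁺(aq) + Ni(s) → 2 Cu(s) + Ni²⁺(aq), so Q = [Ni²⁺(aq)] / [Cu⁺(aq)]^2.
Solving for the unknown gives log [Ni²⁺(aq)] = −2.267, so [Ni²⁺(aq)] ≈ 0.0054 M.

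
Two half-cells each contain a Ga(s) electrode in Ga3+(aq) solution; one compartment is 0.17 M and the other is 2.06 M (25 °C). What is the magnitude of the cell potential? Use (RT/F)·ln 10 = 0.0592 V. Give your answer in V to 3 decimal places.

0.021 V

For a concentration cell E°cell = 0, since both electrodes use the same couple.
The compartment with the higher Ga3+(aq) concentration (2.06 M) acts as the cathode; ions are reduced there and produced at the dilute (0.17 M) anode.
With n = 3, Ecell = −(0.0592/3)·log([dilute]/[conc]) = −(0.0592/3)·log(0.17/2.06) = +0.021 V.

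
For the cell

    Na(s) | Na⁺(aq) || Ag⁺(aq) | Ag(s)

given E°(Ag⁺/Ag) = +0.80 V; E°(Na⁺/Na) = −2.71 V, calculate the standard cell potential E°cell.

+3.51 V

By convention the left-hand electrode in cell notation is the anode (oxidation) and the right-hand electrode is the cathode (reduction).
E°cell = E°(right) − E°(left) = +0.80 − (−2.71) = +3.51 V.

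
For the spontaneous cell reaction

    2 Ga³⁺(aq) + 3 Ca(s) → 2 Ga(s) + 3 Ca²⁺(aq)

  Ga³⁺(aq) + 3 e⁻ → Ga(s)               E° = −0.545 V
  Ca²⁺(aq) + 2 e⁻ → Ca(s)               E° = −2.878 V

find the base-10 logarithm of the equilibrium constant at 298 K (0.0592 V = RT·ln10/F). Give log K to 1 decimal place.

log K = 236.5

The Ga³⁺/Ga couple is reduced (cathode); E°cell = −0.545 − (−2.878) = +2.333 V with n = 6.
At equilibrium E = 0, so log K = nE°cell / 0.0592 = (6)(+2.333) / 0.0592 = 236.5.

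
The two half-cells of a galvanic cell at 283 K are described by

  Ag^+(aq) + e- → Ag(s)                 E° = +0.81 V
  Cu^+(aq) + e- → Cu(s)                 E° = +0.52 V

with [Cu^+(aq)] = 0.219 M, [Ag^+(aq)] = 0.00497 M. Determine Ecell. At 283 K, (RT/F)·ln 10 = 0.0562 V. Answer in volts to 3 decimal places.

Since E°(Ag⁺/Ag) > E°(Cu⁺/Cu), Ag⁺/Ag serves as the cathode.
The standard potential is +0.81 − (+0.52) = +0.29 V and the balanced reaction transfers n = 1 electron.
The balanced reaction is Ag^+(aq) + Cu(s) → Ag(s) + Cu^+(aq), so Q = [Cu^+(aq)] / [Ag^+(aq)] = 44.1 and log Q = 1.644.
Applying E = E° − (RT ln10/nF)·log Q gives +0.29 − (0.0562/1)(1.644) = +0.198 V.

+0.198 V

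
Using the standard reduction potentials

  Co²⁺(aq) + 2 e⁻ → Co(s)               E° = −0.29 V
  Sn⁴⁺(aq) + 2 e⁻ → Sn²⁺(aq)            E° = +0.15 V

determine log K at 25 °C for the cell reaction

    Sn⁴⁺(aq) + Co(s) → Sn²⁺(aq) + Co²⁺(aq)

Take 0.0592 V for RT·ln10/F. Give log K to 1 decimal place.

The Sn⁴⁺/Sn²⁺ couple is reduced (cathode); E°cell = +0.15 − (−0.29) = +0.44 V with n = 2.
At equilibrium E = 0, so log K = nE°cell / 0.0592 = (2)(+0.44) / 0.0592 = 14.9.

log K = 14.9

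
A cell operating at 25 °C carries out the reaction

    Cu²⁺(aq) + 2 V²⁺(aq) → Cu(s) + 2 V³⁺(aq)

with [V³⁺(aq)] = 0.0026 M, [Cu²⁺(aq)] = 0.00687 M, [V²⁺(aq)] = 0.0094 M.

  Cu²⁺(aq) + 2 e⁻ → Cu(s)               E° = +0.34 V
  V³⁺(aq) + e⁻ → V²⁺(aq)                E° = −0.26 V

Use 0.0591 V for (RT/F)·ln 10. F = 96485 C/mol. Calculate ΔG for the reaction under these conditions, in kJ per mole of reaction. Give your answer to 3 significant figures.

The standard cell potential is +0.34 − (−0.26) = +0.60 V, with n = 2 electrons in the balanced equation.
Q = [V³⁺(aq)]^2 / ([Cu²⁺(aq)]·[V²⁺(aq)]^2) = 11.1, so log Q = 1.047 and E = +0.60 − (0.0591/2)(1.047) = +0.5691 V.
Then ΔG = −nFE = −2 × 96485 × +0.5691 J/mol = −110 kJ/mol.

−110 kJ/mol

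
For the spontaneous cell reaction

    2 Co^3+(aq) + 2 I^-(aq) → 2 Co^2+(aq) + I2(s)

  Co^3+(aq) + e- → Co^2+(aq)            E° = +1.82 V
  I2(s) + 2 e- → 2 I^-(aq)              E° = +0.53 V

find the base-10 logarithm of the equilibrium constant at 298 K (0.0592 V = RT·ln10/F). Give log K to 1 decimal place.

log K = 43.6

The Co³⁺/Co²⁺ couple is reduced (cathode); E°cell = +1.82 − (+0.53) = +1.29 V with n = 2.
At equilibrium E = 0, so log K = nE°cell / 0.0592 = (2)(+1.29) / 0.0592 = 43.6.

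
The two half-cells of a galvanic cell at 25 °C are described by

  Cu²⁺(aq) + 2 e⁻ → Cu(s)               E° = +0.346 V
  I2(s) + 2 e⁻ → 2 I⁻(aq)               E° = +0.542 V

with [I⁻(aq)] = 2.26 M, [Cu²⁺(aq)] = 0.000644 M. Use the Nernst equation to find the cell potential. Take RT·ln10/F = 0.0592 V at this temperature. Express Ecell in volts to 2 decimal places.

The I₂/I⁻ couple has the more positive E°, so it is the cathode; Cu²⁺/Cu is the anode.
E°cell = +0.542 − (+0.346) = +0.196 V, with n = 2 electrons transferred.
The balanced reaction is I2(s) + Cu(s) → 2 I⁻(aq) + Cu²⁺(aq), so Q = [I⁻(aq)]^2·[Cu²⁺(aq)] = 0.00329 and log Q = −2.483.
E = E° − (0.0592/n)·log Q = +0.196 − (0.0592/2)(−2.483) = +0.27 V.

+0.27 V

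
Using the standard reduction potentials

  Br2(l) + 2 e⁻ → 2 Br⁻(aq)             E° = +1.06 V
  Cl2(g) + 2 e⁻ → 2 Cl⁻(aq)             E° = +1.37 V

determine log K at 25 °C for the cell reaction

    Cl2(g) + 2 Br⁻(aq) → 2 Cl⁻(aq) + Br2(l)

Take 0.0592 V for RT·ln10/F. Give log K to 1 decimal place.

The Cl₂/Cl⁻ couple is reduced (cathode); E°cell = +1.37 − (+1.06) = +0.31 V with n = 2.
At equilibrium E = 0, so log K = nE°cell / 0.0592 = (2)(+0.31) / 0.0592 = 10.5.

log K = 10.5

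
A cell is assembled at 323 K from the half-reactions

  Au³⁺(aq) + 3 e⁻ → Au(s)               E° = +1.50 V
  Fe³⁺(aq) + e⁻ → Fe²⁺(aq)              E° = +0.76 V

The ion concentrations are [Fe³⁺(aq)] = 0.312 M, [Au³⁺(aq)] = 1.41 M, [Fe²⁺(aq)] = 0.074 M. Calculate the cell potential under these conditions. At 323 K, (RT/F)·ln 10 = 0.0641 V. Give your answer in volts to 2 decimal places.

Since E°(Au³⁺/Au) > E°(Fe³⁺/Fe²⁺), Au³⁺/Au serves as the cathode.
E°cell = E°cat − E°an = +1.50 − (+0.76) = +0.74 V; n = 3.
Balancing gives Au³⁺(aq) + 3 Fe²⁺(aq) → Au(s) + 3 Fe³⁺(aq); hence Q = [Fe³⁺(aq)]^3 / ([Au³⁺(aq)]·[Fe²⁺(aq)]^3) = 53.2 (log Q = 1.726).
E = E° − (0.0641/n)·log Q = +0.74 − (0.0641/3)(1.726) = +0.70 V.

+0.70 V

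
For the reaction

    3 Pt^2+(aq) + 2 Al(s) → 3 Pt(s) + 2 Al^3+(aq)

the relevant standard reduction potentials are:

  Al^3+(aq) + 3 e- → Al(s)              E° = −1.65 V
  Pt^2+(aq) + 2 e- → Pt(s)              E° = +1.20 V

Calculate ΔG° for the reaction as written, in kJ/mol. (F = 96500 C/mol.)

−1650 kJ/mol

In the reaction as written Pt^2+(aq) is reduced, so the Pt²⁺/Pt couple is the cathode and Al³⁺/Al is the anode.
E°cell = +1.20 − (−1.65) = +2.85 V; balancing electrons gives n = 6.
ΔG° = −nFE°cell = −(6)(96500)(+2.85) J/mol = −1650 kJ/mol.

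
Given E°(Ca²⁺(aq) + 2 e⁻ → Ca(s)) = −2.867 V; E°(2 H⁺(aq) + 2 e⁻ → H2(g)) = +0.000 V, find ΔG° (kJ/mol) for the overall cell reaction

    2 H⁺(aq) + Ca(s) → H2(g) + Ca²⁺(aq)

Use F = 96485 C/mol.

−553 kJ/mol

In the reaction as written H⁺(aq) is reduced, so the 2H⁺/H₂ couple is the cathode and Ca²⁺/Ca is the anode.
E°cell = +0.000 − (−2.867) = +2.867 V; balancing electrons gives n = 2.
ΔG° = −nFE°cell = −(2)(96485)(+2.867) J/mol = −553 kJ/mol.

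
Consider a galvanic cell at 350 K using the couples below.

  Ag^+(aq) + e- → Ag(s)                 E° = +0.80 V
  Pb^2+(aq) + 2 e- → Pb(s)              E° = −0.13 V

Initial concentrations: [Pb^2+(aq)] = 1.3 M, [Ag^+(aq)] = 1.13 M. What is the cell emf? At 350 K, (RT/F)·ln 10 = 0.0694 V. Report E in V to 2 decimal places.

Ag⁺/Ag is reduced (cathode, E° = +0.80 V) and Pb²⁺/Pb is oxidized (anode).
E°cell = +0.80 − (−0.13) = +0.93 V, with n = 2 electrons transferred.
Balancing gives 2 Ag^+(aq) + Pb(s) → 2 Ag(s) + Pb^2+(aq); hence Q = [Pb^2+(aq)] / [Ag^+(aq)]^2 = 1.02 (log Q = 0.008).
E = E° − (0.0694/n)·log Q = +0.93 − (0.0694/2)(0.008) = +0.93 V.

+0.93 V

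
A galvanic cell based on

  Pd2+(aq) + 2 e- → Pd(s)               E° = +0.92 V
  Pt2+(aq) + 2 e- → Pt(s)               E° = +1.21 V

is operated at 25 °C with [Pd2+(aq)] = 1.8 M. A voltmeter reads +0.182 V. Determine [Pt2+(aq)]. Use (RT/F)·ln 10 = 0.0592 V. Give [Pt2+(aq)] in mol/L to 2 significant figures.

Pt²⁺/Pt is the cathode (higher E°); E°cell = +1.21 − (+0.92) = +0.29 V with n = 2.
Rearranging E = E° − (0.0592/n)·log Q gives log Q = 2(+0.29 − (+0.182))/0.0592 = 3.649.
Balancing electrons gives Pt2+(aq) + Pd(s) → Pt(s) + Pd2+(aq); thus Q = [Pd2+(aq)] / [Pt2+(aq)].
Solving for the unknown gives log [Pt2+(aq)] = −3.394, so [Pt2+(aq)] ≈ 0.00040 M.

0.00040 M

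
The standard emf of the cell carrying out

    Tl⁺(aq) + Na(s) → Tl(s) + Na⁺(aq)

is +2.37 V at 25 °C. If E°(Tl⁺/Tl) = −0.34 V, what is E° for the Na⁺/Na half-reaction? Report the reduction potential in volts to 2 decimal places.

−2.71 V

In the reaction as written the Tl⁺/Tl couple is reduced (cathode) and Na⁺/Na is oxidized (anode), so E°cell = E°(Tl⁺/Tl) − E°(Na⁺/Na).
E°(Na⁺/Na) = E°(cathode) − E°cell = −0.34 − (+2.37) = −2.71 V.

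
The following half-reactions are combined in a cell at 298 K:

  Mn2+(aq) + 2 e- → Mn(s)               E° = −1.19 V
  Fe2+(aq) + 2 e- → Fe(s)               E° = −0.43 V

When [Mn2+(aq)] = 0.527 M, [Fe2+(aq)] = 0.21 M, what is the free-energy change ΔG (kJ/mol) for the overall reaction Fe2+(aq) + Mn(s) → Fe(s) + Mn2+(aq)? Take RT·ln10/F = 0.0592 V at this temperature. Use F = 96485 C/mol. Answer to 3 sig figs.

With Fe²⁺/Fe reduced at the cathode, E°cell = −0.43 − (−1.19) = +0.76 V and n = 2.
Q = [Mn2+(aq)] / [Fe2+(aq)] = 2.51, so log Q = 0.400 and E = +0.76 − (0.0592/2)(0.400) = +0.7482 V.
ΔG = −nFE = −(2)(96485)(+0.7482) J/mol = −144 kJ/mol.

−144 kJ/mol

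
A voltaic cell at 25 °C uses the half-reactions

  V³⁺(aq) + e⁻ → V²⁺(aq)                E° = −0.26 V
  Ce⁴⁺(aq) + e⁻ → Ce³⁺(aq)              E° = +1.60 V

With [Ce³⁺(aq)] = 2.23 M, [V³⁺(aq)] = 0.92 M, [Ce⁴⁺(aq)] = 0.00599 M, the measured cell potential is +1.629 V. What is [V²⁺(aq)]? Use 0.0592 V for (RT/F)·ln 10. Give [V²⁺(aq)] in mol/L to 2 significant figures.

0.043 M

Ce⁴⁺/Ce³⁺ is the cathode (higher E°); E°cell = +1.60 − (−0.26) = +1.86 V with n = 1.
From the Nernst equation, log Q = n(E° − E)/0.0592 = 1·(+1.86 − (+1.629))/0.0592 = 3.902.
The balanced reaction is Ce⁴⁺(aq) + V²⁺(aq) → Ce³⁺(aq) + V³⁺(aq), so Q = ([Ce³⁺(aq)]·[V³⁺(aq)]) / ([Ce⁴⁺(aq)]·[V²⁺(aq)]).
Solving for the unknown gives log [V²⁺(aq)] = −1.367, so [V²⁺(aq)] ≈ 0.043 M.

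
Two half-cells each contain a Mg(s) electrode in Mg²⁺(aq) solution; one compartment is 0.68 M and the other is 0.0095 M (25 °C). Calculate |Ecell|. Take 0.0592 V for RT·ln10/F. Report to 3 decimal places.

For a concentration cell E°cell = 0, since both electrodes use the same couple.
The compartment with the higher Mg²⁺(aq) concentration (0.68 M) acts as the cathode; ions are reduced there and produced at the dilute (0.0095 M) anode.
With n = 2, Ecell = −(0.0592/2)·log([dilute]/[conc]) = −(0.0592/2)·log(0.0095/0.68) = +0.055 V.

0.055 V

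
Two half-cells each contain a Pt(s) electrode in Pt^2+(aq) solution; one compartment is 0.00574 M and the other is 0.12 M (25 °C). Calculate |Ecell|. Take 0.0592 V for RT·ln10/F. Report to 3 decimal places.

0.039 V

For a concentration cell E°cell = 0, since both electrodes use the same couple.
The compartment with the higher Pt^2+(aq) concentration (0.12 M) acts as the cathode; ions are reduced there and produced at the dilute (0.00574 M) anode.
With n = 2, Ecell = −(0.0592/2)·log([dilute]/[conc]) = −(0.0592/2)·log(0.00574/0.12) = +0.039 V.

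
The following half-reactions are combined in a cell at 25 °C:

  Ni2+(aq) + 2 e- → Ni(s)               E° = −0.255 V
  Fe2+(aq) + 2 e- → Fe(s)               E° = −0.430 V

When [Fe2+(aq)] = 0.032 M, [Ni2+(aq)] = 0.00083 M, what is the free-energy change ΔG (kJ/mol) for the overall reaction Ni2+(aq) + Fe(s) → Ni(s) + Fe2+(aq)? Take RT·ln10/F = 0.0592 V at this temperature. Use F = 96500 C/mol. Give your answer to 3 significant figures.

−24.7 kJ/mol

E°cell = −0.255 − (−0.430) = +0.175 V; the balanced reaction transfers n = 2 electrons.
Q = [Fe2+(aq)] / [Ni2+(aq)] = 38.6, so log Q = 1.586 and E = +0.175 − (0.0592/2)(1.586) = +0.1281 V.
ΔG = −nFE = −(2)(96500)(+0.1281) J/mol = −24.7 kJ/mol.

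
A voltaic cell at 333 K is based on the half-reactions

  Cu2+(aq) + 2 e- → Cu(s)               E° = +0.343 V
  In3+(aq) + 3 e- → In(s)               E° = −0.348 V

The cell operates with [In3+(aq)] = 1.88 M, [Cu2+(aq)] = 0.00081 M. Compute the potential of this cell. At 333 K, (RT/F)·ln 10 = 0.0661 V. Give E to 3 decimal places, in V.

The Cu²⁺/Cu couple has the more positive E°, so it is the cathode; In³⁺/In is the anode.
E°cell = E°cat − E°an = +0.343 − (−0.348) = +0.691 V; n = 6.
The balanced reaction is 3 Cu2+(aq) + 2 In(s) → 3 Cu(s) + 2 In3+(aq), so Q = [In3+(aq)]^2 / [Cu2+(aq)]^3 = 6.65×10^9 and log Q = 9.823.
E = E° − (0.0661/n)·log Q = +0.691 − (0.0661/6)(9.823) = +0.583 V.

+0.583 V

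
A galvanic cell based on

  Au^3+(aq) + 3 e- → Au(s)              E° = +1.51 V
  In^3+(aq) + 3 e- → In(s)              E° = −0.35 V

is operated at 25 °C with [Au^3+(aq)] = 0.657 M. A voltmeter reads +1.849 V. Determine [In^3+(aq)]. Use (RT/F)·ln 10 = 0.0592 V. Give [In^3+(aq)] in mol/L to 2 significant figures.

With Au³⁺/Au at the cathode and In³⁺/In at the anode, E°cell = +1.51 − (−0.35) = +1.86 V (n = 3).
Since E = E° − (0.0592/n)·log Q, log Q = n(E° − E)/0.0592 = 0.557.
The balanced reaction is Au^3+(aq) + In(s) → Au(s) + In^3+(aq), so Q = [In^3+(aq)] / [Au^3+(aq)].
Solving for the unknown gives log [In^3+(aq)] = 0.375, so [In^3+(aq)] ≈ 2.4 M.

2.4 M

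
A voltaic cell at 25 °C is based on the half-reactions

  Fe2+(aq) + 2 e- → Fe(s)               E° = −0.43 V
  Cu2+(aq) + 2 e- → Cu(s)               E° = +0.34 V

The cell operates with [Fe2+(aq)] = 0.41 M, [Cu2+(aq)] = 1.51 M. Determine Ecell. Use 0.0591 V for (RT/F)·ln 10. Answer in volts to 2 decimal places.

+0.79 V

The Cu²⁺/Cu couple has the more positive E°, so it is the cathode; Fe²⁺/Fe is the anode.
The standard potential is +0.34 − (−0.43) = +0.77 V and the balanced reaction transfers n = 2 electrons.
The balanced reaction is Cu2+(aq) + Fe(s) → Cu(s) + Fe2+(aq), so Q = [Fe2+(aq)] / [Cu2+(aq)] = 0.272 and log Q = −0.566.
By the Nernst equation, E = +0.77 − (0.0591/2)·(−0.566) = +0.79 V.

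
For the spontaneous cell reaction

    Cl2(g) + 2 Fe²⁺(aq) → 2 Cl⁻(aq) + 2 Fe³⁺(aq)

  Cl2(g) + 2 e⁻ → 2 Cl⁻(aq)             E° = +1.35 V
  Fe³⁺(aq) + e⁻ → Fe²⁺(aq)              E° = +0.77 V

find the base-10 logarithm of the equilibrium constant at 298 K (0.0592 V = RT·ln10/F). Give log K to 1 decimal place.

The Cl₂/Cl⁻ couple is reduced (cathode); E°cell = +1.35 − (+0.77) = +0.58 V with n = 2.
At equilibrium E = 0, so log K = nE°cell / 0.0592 = (2)(+0.58) / 0.0592 = 19.6.

log K = 19.6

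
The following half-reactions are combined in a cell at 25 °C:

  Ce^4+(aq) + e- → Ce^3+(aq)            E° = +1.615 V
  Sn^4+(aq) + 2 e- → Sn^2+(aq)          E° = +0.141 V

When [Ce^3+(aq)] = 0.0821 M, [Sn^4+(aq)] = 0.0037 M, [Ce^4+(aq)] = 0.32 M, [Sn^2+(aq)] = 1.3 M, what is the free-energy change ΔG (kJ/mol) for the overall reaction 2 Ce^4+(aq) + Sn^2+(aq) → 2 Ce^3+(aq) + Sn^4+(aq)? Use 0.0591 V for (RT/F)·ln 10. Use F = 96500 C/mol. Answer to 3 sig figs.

−306 kJ/mol

The standard cell potential is +1.615 − (+0.141) = +1.474 V, with n = 2 electrons in the balanced equation.
Here Q = ([Ce^3+(aq)]^2·[Sn^4+(aq)]) / ([Ce^4+(aq)]^2·[Sn^2+(aq)]) = 0.000187 (log Q = −3.727), giving E = +1.474 − (0.0591/2)·(−3.727) = +1.5841 V.
Finally ΔG = −nFE = −(2)(96500 C/mol)(+1.5841 V) = −306 kJ/mol.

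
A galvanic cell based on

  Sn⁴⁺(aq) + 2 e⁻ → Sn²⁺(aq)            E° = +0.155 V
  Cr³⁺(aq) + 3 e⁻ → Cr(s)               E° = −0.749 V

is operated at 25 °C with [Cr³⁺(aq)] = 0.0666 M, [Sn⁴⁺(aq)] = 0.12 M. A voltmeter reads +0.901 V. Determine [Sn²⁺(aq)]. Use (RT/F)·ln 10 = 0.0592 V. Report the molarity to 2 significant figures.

The Sn⁴⁺/Sn²⁺ couple has the larger reduction potential, so it is the cathode: E°cell = +0.155 − (−0.749) = +0.904 V and n = 6.
Rearranging E = E° − (0.0592/n)·log Q gives log Q = 6(+0.904 − (+0.901))/0.0592 = 0.304.
The balanced reaction is 3 Sn⁴⁺(aq) + 2 Cr(s) → 3 Sn²⁺(aq) + 2 Cr³⁺(aq), so Q = ([Sn²⁺(aq)]^3·[Cr³⁺(aq)]^2) / [Sn⁴⁺(aq)]^3.
Substituting the known concentrations and solving, log [Sn²⁺(aq)] = −0.035 and [Sn²⁺(aq)] = 0.92 M.

0.92 M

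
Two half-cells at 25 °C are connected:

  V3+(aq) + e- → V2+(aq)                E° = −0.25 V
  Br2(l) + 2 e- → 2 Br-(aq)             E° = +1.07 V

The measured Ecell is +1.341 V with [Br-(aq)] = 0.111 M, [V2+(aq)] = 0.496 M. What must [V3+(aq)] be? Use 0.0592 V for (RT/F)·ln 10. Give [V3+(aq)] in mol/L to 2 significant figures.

The Br₂/Br⁻ couple has the larger reduction potential, so it is the cathode: E°cell = +1.07 − (−0.25) = +1.32 V and n = 2.
Since E = E° − (0.0592/n)·log Q, log Q = n(E° − E)/0.0592 = −0.709.
Balancing electrons gives Br2(l) + 2 V2+(aq) → 2 Br-(aq) + 2 V3+(aq); thus Q = ([Br-(aq)]^2·[V3+(aq)]^2) / [V2+(aq)]^2.
Isolating [V3+(aq)] in Q = 10^{−0.709} yields log [V3+(aq)] = 0.296, i.e. 2.0 M.

2.0 M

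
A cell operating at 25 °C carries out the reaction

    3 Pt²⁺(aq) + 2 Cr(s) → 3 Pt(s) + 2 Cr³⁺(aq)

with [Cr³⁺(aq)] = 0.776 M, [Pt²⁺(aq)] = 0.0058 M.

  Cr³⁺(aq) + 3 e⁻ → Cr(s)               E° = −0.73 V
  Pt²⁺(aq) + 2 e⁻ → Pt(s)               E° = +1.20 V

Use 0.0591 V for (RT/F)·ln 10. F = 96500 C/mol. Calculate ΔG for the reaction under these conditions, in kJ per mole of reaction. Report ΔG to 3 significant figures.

With Pt²⁺/Pt reduced at the cathode, E°cell = +1.20 − (−0.73) = +1.93 V and n = 6.
Q = [Cr³⁺(aq)]^2 / [Pt²⁺(aq)]^3 = 3.09×10^6, so log Q = 6.489 and E = +1.93 − (0.0591/6)(6.489) = +1.8661 V.
Finally ΔG = −nFE = −(6)(96500 C/mol)(+1.8661 V) = −1080 kJ/mol.

−1080 kJ/mol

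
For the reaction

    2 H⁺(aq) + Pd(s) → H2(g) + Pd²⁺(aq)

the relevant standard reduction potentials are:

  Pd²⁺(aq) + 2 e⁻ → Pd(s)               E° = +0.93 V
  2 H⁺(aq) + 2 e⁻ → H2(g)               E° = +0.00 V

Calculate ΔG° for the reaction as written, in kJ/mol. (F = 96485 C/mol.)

+179 kJ/mol

In the reaction as written H⁺(aq) is reduced, so the 2H⁺/H₂ couple is the cathode and Pd²⁺/Pd is the anode.
E°cell = +0.00 − (+0.93) = −0.93 V; balancing electrons gives n = 2.
ΔG° = −nFE°cell = −(2)(96485)(−0.93) J/mol = +179 kJ/mol.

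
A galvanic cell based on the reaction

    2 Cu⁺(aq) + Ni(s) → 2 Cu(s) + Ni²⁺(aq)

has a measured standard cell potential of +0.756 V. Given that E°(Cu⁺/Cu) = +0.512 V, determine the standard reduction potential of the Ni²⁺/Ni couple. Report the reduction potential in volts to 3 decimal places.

−0.244 V

In the reaction as written the Cu⁺/Cu couple is reduced (cathode) and Ni²⁺/Ni is oxidized (anode), so E°cell = E°(Cu⁺/Cu) − E°(Ni²⁺/Ni).
E°(Ni²⁺/Ni) = E°(cathode) − E°cell = +0.512 − (+0.756) = −0.244 V.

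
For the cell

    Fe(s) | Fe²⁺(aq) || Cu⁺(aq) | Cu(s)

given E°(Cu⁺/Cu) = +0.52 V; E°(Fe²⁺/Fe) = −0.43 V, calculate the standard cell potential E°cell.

By convention the left-hand electrode in cell notation is the anode (oxidation) and the right-hand electrode is the cathode (reduction).
E°cell = E°(right) − E°(left) = +0.52 − (−0.43) = +0.95 V.

+0.95 V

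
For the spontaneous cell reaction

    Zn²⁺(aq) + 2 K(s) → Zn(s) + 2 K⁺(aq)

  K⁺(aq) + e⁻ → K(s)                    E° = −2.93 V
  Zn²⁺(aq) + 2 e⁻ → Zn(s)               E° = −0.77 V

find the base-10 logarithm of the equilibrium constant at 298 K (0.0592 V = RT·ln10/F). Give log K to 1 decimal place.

The Zn²⁺/Zn couple is reduced (cathode); E°cell = −0.77 − (−2.93) = +2.16 V with n = 2.
At equilibrium E = 0, so log K = nE°cell / 0.0592 = (2)(+2.16) / 0.0592 = 73.0.

log K = 73.0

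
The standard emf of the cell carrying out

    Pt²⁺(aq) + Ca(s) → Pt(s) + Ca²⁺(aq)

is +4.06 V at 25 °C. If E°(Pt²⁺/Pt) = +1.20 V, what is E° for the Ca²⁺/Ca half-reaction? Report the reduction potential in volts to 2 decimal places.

In the reaction as written the Pt²⁺/Pt couple is reduced (cathode) and Ca²⁺/Ca is oxidized (anode), so E°cell = E°(Pt²⁺/Pt) − E°(Ca²⁺/Ca).
E°(Ca²⁺/Ca) = E°(cathode) − E°cell = +1.20 − (+4.06) = −2.86 V.

−2.86 V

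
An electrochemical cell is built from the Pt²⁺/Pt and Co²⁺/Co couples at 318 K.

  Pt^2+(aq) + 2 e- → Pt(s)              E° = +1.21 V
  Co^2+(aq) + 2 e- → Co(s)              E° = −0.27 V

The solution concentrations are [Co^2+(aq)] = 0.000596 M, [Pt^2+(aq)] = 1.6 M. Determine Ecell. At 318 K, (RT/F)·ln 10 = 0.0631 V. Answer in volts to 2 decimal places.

+1.59 V

Pt²⁺/Pt is reduced (cathode, E° = +1.21 V) and Co²⁺/Co is oxidized (anode).
E°cell = E°cat − E°an = +1.21 − (−0.27) = +1.48 V; n = 2.
Balancing gives Pt^2+(aq) + Co(s) → Pt(s) + Co^2+(aq); hence Q = [Co^2+(aq)] / [Pt^2+(aq)] = 0.000372 (log Q = −3.429).
Applying E = E° − (RT ln10/nF)·log Q gives +1.48 − (0.0631/2)(−3.429) = +1.59 V.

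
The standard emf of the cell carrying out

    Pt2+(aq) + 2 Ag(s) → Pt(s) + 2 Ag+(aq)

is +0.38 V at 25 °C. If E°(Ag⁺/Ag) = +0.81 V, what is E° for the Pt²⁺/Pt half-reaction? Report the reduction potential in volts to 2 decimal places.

In the reaction as written the Pt²⁺/Pt couple is reduced (cathode) and Ag⁺/Ag is oxidized (anode), so E°cell = E°(Pt²⁺/Pt) − E°(Ag⁺/Ag).
E°(Pt²⁺/Pt) = E°cell + E°(anode) = +0.38 + (+0.81) = +1.19 V.

+1.19 V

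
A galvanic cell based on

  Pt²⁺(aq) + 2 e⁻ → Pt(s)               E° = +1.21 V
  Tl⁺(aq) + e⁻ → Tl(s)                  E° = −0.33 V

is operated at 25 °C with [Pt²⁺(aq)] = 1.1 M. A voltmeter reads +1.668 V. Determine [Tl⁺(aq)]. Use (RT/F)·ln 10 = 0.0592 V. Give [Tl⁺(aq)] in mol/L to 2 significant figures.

With Pt²⁺/Pt at the cathode and Tl⁺/Tl at the anode, E°cell = +1.21 − (−0.33) = +1.54 V (n = 2).
Rearranging E = E° − (0.0592/n)·log Q gives log Q = 2(+1.54 − (+1.668))/0.0592 = −4.324.
For Pt²⁺(aq) + 2 Tl(s) → Pt(s) + 2 Tl⁺(aq), the reaction quotient is Q = [Tl⁺(aq)]^2 / [Pt²⁺(aq)].
Substituting the known concentrations and solving, log [Tl⁺(aq)] = −2.141 and [Tl⁺(aq)] = 0.0072 M.

0.0072 M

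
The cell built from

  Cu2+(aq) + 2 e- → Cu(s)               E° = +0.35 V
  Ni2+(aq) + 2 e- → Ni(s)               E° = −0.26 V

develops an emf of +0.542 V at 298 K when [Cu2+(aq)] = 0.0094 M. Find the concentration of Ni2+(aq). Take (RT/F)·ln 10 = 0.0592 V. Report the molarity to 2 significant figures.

1.9 M

With Cu²⁺/Cu at the cathode and Ni²⁺/Ni at the anode, E°cell = +0.35 − (−0.26) = +0.61 V (n = 2).
Rearranging E = E° − (0.0592/n)·log Q gives log Q = 2(+0.61 − (+0.542))/0.0592 = 2.297.
For Cu2+(aq) + Ni(s) → Cu(s) + Ni2+(aq), the reaction quotient is Q = [Ni2+(aq)] / [Cu2+(aq)].
Solving for the unknown gives log [Ni2+(aq)] = 0.270, so [Ni2+(aq)] ≈ 1.9 M.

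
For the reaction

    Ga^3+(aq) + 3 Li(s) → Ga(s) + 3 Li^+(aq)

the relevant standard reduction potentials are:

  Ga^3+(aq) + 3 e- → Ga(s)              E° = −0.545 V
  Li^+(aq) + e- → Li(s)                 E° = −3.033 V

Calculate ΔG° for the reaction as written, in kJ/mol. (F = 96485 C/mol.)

In the reaction as written Ga^3+(aq) is reduced, so the Ga³⁺/Ga couple is the cathode and Li⁺/Li is the anode.
E°cell = −0.545 − (−3.033) = +2.488 V; balancing electrons gives n = 3.
ΔG° = −nFE°cell = −(3)(96485)(+2.488) J/mol = −720 kJ/mol.

−720 kJ/mol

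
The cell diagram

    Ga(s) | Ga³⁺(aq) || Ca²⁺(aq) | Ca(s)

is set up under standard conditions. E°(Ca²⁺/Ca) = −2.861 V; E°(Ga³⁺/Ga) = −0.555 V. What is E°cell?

By convention the left-hand electrode in cell notation is the anode (oxidation) and the right-hand electrode is the cathode (reduction).
E°cell = E°(right) − E°(left) = −2.861 − (−0.555) = −2.306 V.
The negative sign shows that, as written, the cell would require an external voltage to drive the reaction.

−2.306 V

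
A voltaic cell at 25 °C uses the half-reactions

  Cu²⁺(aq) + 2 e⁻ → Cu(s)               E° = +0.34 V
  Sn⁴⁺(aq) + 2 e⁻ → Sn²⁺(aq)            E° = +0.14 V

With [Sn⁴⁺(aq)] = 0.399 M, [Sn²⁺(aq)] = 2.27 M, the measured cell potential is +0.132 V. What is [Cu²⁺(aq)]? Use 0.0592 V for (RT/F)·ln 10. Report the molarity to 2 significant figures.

The Cu²⁺/Cu couple has the larger reduction potential, so it is the cathode: E°cell = +0.34 − (+0.14) = +0.20 V and n = 2.
Since E = E° − (0.0592/n)·log Q, log Q = n(E° − E)/0.0592 = 2.297.
For Cu²⁺(aq) + Sn²⁺(aq) → Cu(s) + Sn⁴⁺(aq), the reaction quotient is Q = [Sn⁴⁺(aq)] / ([Cu²⁺(aq)]·[Sn²⁺(aq)]).
Solving for the unknown gives log [Cu²⁺(aq)] = −3.052, so [Cu²⁺(aq)] ≈ 0.00089 M.

0.00089 M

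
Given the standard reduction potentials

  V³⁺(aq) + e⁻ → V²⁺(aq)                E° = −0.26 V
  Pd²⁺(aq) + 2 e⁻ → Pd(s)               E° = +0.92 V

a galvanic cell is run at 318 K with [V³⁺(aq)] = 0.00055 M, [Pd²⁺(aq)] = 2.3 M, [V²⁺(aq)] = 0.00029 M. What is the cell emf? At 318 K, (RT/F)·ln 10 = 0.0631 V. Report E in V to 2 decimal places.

Pd²⁺/Pd is reduced (cathode, E° = +0.92 V) and V³⁺/V²⁺ is oxidized (anode).
The standard potential is +0.92 − (−0.26) = +1.18 V and the balanced reaction transfers n = 2 electrons.
Balancing gives Pd²⁺(aq) + 2 V²⁺(aq) → Pd(s) + 2 V³⁺(aq); hence Q = [V³⁺(aq)]^2 / ([Pd²⁺(aq)]·[V²⁺(aq)]^2) = 1.56 (log Q = 0.194).
Applying E = E° − (RT ln10/nF)·log Q gives +1.18 − (0.0631/2)(0.194) = +1.17 V.

+1.17 V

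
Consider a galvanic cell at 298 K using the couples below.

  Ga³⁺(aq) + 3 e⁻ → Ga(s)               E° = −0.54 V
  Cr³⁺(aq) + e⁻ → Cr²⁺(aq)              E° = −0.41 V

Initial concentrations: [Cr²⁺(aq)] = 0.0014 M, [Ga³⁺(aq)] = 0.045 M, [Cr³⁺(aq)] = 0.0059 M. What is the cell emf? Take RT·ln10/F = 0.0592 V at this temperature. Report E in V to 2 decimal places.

+0.19 V

Since E°(Cr³⁺/Cr²⁺) > E°(Ga³⁺/Ga), Cr³⁺/Cr²⁺ serves as the cathode.
E°cell = −0.41 − (−0.54) = +0.13 V, with n = 3 electrons transferred.
For the overall reaction 3 Cr³⁺(aq) + Ga(s) → 3 Cr²⁺(aq) + Ga³⁺(aq), Q = ([Cr²⁺(aq)]^3·[Ga³⁺(aq)]) / [Cr³⁺(aq)]^3 = 0.000601, giving log Q = −3.221.
By the Nernst equation, E = +0.13 − (0.0592/3)·(−3.221) = +0.19 V.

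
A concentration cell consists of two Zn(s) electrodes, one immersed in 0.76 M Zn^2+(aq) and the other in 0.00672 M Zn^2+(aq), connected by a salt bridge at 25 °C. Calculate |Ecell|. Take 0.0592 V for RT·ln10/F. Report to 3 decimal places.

0.061 V

For a concentration cell E°cell = 0, since both electrodes use the same couple.
The compartment with the higher Zn^2+(aq) concentration (0.76 M) acts as the cathode; ions are reduced there and produced at the dilute (0.00672 M) anode.
With n = 2, Ecell = −(0.0592/2)·log([dilute]/[conc]) = −(0.0592/2)·log(0.00672/0.76) = +0.061 V.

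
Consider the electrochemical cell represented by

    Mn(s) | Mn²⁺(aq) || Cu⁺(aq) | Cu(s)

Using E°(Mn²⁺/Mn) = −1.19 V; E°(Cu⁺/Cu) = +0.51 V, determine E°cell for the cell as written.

+1.70 V

By convention the left-hand electrode in cell notation is the anode (oxidation) and the right-hand electrode is the cathode (reduction).
E°cell = E°(right) − E°(left) = +0.51 − (−1.19) = +1.70 V.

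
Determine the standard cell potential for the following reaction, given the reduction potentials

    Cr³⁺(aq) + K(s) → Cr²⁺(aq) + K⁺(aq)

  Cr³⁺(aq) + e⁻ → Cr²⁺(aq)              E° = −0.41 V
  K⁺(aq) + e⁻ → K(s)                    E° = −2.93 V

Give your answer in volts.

+2.52 V

Cr³⁺(aq) gains electrons, so the Cr³⁺/Cr²⁺ couple is the cathode; the K⁺/K couple is the anode.
E°cell = E°(cathode) − E°(anode) = −0.41 − (−2.93) = +2.52 V.
The positive value indicates the reaction is spontaneous as written.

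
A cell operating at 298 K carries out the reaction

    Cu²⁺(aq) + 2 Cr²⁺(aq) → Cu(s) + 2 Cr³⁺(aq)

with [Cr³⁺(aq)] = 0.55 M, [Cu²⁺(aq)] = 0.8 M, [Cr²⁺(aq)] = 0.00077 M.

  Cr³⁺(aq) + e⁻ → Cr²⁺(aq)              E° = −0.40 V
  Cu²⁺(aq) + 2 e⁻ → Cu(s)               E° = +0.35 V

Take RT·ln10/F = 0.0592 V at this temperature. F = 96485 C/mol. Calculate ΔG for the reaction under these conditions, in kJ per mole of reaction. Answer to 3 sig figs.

With Cu²⁺/Cu reduced at the cathode, E°cell = +0.35 − (−0.40) = +0.75 V and n = 2.
The reaction quotient is [Cr³⁺(aq)]^2 / ([Cu²⁺(aq)]·[Cr²⁺(aq)]^2) = 6.38×10^5; by Nernst, E = +0.75 − (0.0592/2)(5.805) = +0.5782 V.
ΔG = −nFE = −(2)(96485)(+0.5782) J/mol = −112 kJ/mol.

−112 kJ/mol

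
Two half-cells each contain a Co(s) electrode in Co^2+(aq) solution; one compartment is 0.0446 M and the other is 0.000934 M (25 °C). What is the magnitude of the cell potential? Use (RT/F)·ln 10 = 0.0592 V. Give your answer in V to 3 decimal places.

0.050 V

For a concentration cell E°cell = 0, since both electrodes use the same couple.
The compartment with the higher Co^2+(aq) concentration (0.0446 M) acts as the cathode; ions are reduced there and produced at the dilute (0.000934 M) anode.
With n = 2, Ecell = −(0.0592/2)·log([dilute]/[conc]) = −(0.0592/2)·log(0.000934/0.0446) = +0.050 V.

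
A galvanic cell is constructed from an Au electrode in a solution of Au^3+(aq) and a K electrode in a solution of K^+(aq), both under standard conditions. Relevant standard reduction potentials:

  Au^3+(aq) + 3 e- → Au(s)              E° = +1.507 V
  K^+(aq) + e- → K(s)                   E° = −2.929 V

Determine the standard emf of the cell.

Of the two couples in this cell, the one with the more positive reduction potential is reduced at the cathode: here that is Au³⁺/Au (+1.507 V); K⁺/K (−2.929 V) is the anode.
E°cell = E°(cathode) − E°(anode) = +1.507 − (−2.929) = +4.436 V.

+4.436 V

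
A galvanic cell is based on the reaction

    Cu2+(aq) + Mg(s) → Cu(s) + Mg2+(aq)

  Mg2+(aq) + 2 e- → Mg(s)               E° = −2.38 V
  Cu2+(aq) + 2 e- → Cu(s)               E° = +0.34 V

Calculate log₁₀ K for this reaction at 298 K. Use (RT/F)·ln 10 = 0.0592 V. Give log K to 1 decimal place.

log K = 91.9

The Cu²⁺/Cu couple is reduced (cathode); E°cell = +0.34 − (−2.38) = +2.72 V with n = 2.
At equilibrium E = 0, so log K = nE°cell / 0.0592 = (2)(+2.72) / 0.0592 = 91.9.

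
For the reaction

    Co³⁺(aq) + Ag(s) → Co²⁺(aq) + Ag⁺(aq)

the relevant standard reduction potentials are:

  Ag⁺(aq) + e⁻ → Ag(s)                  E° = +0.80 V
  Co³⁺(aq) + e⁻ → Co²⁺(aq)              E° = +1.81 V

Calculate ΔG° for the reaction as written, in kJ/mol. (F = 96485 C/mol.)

−97.4 kJ/mol

In the reaction as written Co³⁺(aq) is reduced, so the Co³⁺/Co²⁺ couple is the cathode and Ag⁺/Ag is the anode.
E°cell = +1.81 − (+0.80) = +1.01 V; balancing electrons gives n = 1.
ΔG° = −nFE°cell = −(1)(96485)(+1.01) J/mol = −97.4 kJ/mol.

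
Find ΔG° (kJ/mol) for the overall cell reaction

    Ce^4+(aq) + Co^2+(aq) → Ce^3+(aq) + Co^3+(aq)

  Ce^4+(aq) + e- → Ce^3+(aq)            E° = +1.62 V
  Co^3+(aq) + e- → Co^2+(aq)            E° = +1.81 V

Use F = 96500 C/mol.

+18.3 kJ/mol

In the reaction as written Ce^4+(aq) is reduced, so the Ce⁴⁺/Ce³⁺ couple is the cathode and Co³⁺/Co²⁺ is the anode.
E°cell = +1.62 − (+1.81) = −0.19 V; balancing electrons gives n = 1.
ΔG° = −nFE°cell = −(1)(96500)(−0.19) J/mol = +18.3 kJ/mol.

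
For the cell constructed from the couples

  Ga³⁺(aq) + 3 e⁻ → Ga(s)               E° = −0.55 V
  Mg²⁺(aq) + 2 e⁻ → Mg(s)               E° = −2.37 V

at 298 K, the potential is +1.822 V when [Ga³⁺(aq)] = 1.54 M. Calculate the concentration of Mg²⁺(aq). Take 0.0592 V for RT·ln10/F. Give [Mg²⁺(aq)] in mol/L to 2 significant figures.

The Ga³⁺/Ga couple has the larger reduction potential, so it is the cathode: E°cell = −0.55 − (−2.37) = +1.82 V and n = 6.
From the Nernst equation, log Q = n(E° − E)/0.0592 = 6·(+1.82 − (+1.822))/0.0592 = −0.203.
For 2 Ga³⁺(aq) + 3 Mg(s) → 2 Ga(s) + 3 Mg²⁺(aq), the reaction quotient is Q = [Mg²⁺(aq)]^3 / [Ga³⁺(aq)]^2.
Substituting the known concentrations and solving, log [Mg²⁺(aq)] = 0.057 and [Mg²⁺(aq)] = 1.1 M.

1.1 M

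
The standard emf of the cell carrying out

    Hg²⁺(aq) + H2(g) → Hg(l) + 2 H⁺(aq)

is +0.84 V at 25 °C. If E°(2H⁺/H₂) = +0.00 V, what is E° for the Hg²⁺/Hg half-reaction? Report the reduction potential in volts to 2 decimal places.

In the reaction as written the Hg²⁺/Hg couple is reduced (cathode) and 2H⁺/H₂ is oxidized (anode), so E°cell = E°(Hg²⁺/Hg) − E°(2H⁺/H₂).
E°(Hg²⁺/Hg) = E°cell + E°(anode) = +0.84 + (+0.00) = +0.84 V.

+0.84 V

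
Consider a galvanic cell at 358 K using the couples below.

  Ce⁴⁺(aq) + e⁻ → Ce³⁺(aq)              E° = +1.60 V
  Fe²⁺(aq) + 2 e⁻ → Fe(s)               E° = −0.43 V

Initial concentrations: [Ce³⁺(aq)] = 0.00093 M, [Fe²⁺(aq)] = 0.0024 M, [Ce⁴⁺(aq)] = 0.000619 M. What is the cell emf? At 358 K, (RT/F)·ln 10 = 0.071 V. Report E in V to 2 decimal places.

+2.11 V

Ce⁴⁺/Ce³⁺ is reduced (cathode, E° = +1.60 V) and Fe²⁺/Fe is oxidized (anode).
E°cell = +1.60 − (−0.43) = +2.03 V, with n = 2 electrons transferred.
The balanced reaction is 2 Ce⁴⁺(aq) + Fe(s) → 2 Ce³⁺(aq) + Fe²⁺(aq), so Q = ([Ce³⁺(aq)]^2·[Fe²⁺(aq)]) / [Ce⁴⁺(aq)]^2 = 0.00542 and log Q = −2.266.
Applying E = E° − (RT ln10/nF)·log Q gives +2.03 − (0.071/2)(−2.266) = +2.11 V.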